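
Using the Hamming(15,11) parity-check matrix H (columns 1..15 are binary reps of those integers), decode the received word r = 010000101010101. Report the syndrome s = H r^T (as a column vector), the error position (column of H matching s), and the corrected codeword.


s = (0, 1, 0, 1)^T, error position = 5, corrected codeword c = 010010101010101

Compute s = H r^T mod 2 one row at a time:
  s_1 = 0 + 1 + 0 + 1 + 0 + 1 + 0 + 1 = 4 ≡ 0 (mod 2).
  s_2 = 0 + 0 + 0 + 1 + 0 + 1 + 0 + 1 = 3 ≡ 1 (mod 2).
  s_3 = 1 + 0 + 0 + 1 + 0 + 1 + 0 + 1 = 4 ≡ 0 (mod 2).
  s_4 = 0 + 0 + 0 + 1 + 1 + 1 + 1 + 1 = 5 ≡ 1 (mod 2).
s = (0, 1, 0, 1)^T — this equals column 5 of H (binary 0101), so error is at position 5.
Correct: flip bit 5 of r = 010000101010101 to get c = 010010101010101.


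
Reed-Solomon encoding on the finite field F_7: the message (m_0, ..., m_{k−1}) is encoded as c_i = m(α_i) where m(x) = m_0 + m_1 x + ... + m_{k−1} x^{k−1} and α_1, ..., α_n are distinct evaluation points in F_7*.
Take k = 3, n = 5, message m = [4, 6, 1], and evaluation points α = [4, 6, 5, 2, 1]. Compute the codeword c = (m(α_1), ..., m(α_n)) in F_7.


c = [2, 6, 3, 6, 4]

Message polynomial: m(x) = 4 + 6·x + 1·x^2 (mod 7).
For each evaluation point α_i, compute m(α_i) mod 7:
  α_1 = 4: Horner steps 1 → 3 → 2, so m(4) = 2.
  α_2 = 6: Horner steps 1 → 5 → 6, so m(6) = 6.
  α_3 = 5: Horner steps 1 → 4 → 3, so m(5) = 3.
  α_4 = 2: Horner steps 1 → 1 → 6, so m(2) = 6.
  α_5 = 1: Horner steps 1 → 0 → 4, so m(1) = 4.
Codeword c = [2, 6, 3, 6, 4] ∈ F_7^5.


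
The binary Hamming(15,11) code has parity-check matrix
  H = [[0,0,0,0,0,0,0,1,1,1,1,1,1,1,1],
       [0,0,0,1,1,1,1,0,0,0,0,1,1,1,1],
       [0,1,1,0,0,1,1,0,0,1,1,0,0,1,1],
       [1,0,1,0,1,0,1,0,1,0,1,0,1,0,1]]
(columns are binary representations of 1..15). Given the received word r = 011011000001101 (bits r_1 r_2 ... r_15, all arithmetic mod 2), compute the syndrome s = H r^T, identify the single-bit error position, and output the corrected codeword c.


s = (1, 1, 0, 0)^T, error position = 12, corrected codeword c = 011011000000101

Compute s = H r^T mod 2 one row at a time:
  s_1 = 0 + 0 + 0 + 0 + 1 + 1 + 0 + 1 = 3 ≡ 1 (mod 2).
  s_2 = 0 + 1 + 1 + 0 + 1 + 1 + 0 + 1 = 5 ≡ 1 (mod 2).
  s_3 = 1 + 1 + 1 + 0 + 0 + 0 + 0 + 1 = 4 ≡ 0 (mod 2).
  s_4 = 0 + 1 + 1 + 0 + 0 + 0 + 1 + 1 = 4 ≡ 0 (mod 2).
s = (1, 1, 0, 0)^T — this equals column 12 of H (binary 1100), so error is at position 12.
Correct: flip bit 12 of r = 011011000001101 to get c = 011011000000101.


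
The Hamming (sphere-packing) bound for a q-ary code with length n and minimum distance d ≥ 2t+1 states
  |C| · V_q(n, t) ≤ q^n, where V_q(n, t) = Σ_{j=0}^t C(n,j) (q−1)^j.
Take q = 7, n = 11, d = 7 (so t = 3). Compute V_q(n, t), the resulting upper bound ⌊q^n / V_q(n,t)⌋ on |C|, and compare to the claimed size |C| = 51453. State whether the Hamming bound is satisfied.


V_q(n, t) = 37687, q^n = 1977326743, Hamming bound = 52467, |C| = 51453 ≤ bound (satisfied).

Step 1: Compute V_q(n, t) = Σ_{j=0}^3 C(n, j) (q−1)^j.
  j = 0: C(11,0)·(6)^0 = 1·1 = 1.
  j = 1: C(11,1)·(6)^1 = 11·6 = 66.
  j = 2: C(11,2)·(6)^2 = 55·36 = 1980.
  j = 3: C(11,3)·(6)^3 = 165·216 = 35640.
  V_q(n, t) = 1 + 66 + 1980 + 35640 = 37687.
Step 2: q^n = 7^11 = 1977326743.
Step 3: Hamming bound ⌊q^n / V_q(n,t)⌋ = ⌊1977326743/37687⌋ = 52467.
Step 4: Compare |C| = 51453 to 52467: satisfied.
The claimed |C| lies below the Hamming bound.


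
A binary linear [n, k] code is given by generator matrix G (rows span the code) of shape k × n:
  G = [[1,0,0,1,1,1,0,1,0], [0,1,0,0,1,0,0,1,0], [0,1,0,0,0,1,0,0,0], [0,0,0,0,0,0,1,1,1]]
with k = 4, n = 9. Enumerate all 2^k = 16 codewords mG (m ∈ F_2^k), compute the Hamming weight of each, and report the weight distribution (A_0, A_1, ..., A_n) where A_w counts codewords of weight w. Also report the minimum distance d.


Weight distribution: A_0 = 1, A_2 = 2, A_3 = 3, A_4 = 3, A_5 = 4, A_6 = 2, A_7 = 1. Minimum distance d = 2.

Enumerate all 2^4 = 16 messages m ∈ F_2^4.
For each, compute codeword c = mG in F_2^9, then tally its weight.
  m = 0000 → c = 000000000, weight = 0.
  m = 1000 → c = 100111010, weight = 5.
  m = 0100 → c = 010010010, weight = 3.
  m = 1100 → c = 110101000, weight = 4.
  m = 0010 → c = 010001000, weight = 2.
  m = 1010 → c = 110110010, weight = 5.
  m = 0110 → c = 000011010, weight = 3.
  m = 1110 → c = 100100000, weight = 2.
  m = 0001 → c = 000000111, weight = 3.
  m = 1001 → c = 100111101, weight = 6.
  m = 0101 → c = 010010101, weight = 4.
  m = 1101 → c = 110101111, weight = 7.
  m = 0011 → c = 010001111, weight = 5.
  m = 1011 → c = 110110101, weight = 6.
  m = 0111 → c = 000011101, weight = 4.
  m = 1111 → c = 100100111, weight = 5.
Tally weights:
  weight 0: 1 codewords.
  weight 2: 2 codewords.
  weight 3: 3 codewords.
  weight 4: 3 codewords.
  weight 5: 4 codewords.
  weight 6: 2 codewords.
  weight 7: 1 codewords.
Minimum distance d = smallest w > 0 with A_w > 0 = 2.
Sanity: Σ A_w = 16 = 2^4 = 16 ✓.


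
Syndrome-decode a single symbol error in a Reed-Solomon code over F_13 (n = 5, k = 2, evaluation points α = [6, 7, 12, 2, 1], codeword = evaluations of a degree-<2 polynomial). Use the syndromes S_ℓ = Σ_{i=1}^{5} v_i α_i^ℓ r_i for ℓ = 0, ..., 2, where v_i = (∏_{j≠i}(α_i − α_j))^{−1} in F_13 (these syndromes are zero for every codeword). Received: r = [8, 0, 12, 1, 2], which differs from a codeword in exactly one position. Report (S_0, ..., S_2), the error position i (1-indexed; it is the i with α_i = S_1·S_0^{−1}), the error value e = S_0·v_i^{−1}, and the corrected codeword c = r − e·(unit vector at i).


S = (9, 9, 9), error at position 5, error magnitude e = 6, c = [8, 0, 12, 1, 9].

Step 1: column multipliers v_i = (∏_{j≠i}(α_i − α_j))^{−1} mod 13.
  i = 1 (α = 6): (6−7)(6−12)(6−2)(6−1) = (−1)·(−6)·4·5 = 120 ≡ 3, so v_1 = 3^{−1} = 9 (mod 13).
  i = 2 (α = 7): (7−6)(7−12)(7−2)(7−1) = 1·(−5)·5·6 = −150 ≡ 6, so v_2 = 6^{−1} = 11 (mod 13).
  i = 3 (α = 12): (12−6)(12−7)(12−2)(12−1) = 6·5·10·11 = 3300 ≡ 11, so v_3 = 11^{−1} = 6 (mod 13).
  i = 4 (α = 2): (2−6)(2−7)(2−12)(2−1) = (−4)·(−5)·(−10)·1 = −200 ≡ 8, so v_4 = 8^{−1} = 5 (mod 13).
  i = 5 (α = 1): (1−6)(1−7)(1−12)(1−2) = (−5)·(−6)·(−11)·(−1) = 330 ≡ 5, so v_5 = 5^{−1} = 8 (mod 13).
  v = [9, 11, 6, 5, 8].
Step 2: syndromes of r = [8, 0, 12, 1, 2] (all sums mod 13).
  S_0 = Σ v_i r_i = 9·8 + 11·0 + 6·12 + 5·1 + 8·2 = 165 ≡ 9.
  S_1 = Σ v_i α_i r_i = 9·6·8 + 11·7·0 + 6·12·12 + 5·2·1 + 8·1·2 = 1322 ≡ 9.
  α_i^2 mod 13 = [10, 10, 1, 4, 1].
  S_2 = Σ v_i α_i^2 r_i = 9·10·8 + 11·10·0 + 6·1·12 + 5·4·1 + 8·1·2 = 828 ≡ 9.
  S = (9, 9, 9) ≠ 0, so r is not a codeword (an error is present).
Step 3: locate the error. For a single error e at position i, S_ℓ = v_i·e·α_i^ℓ, so α_err = S_1/S_0.
  S_0^{−1} = 9^{−1} = 3 (mod 13), so α_err = 9·3 = 27 ≡ 1 = α_5. Error position i = 5.
  Consistency check: S_2/S_1 = 9·3 = 27 ≡ 1 = α_err ✓ (single-error assumption holds).
Step 4: error magnitude e = S_0/v_5 = S_0·∏_{j≠5}(α_5 − α_j) = 9·5 = 45 ≡ 6 (mod 13).
Step 5: correct position 5: c_5 = r_5 − e = 2 − 6 ≡ 9 (mod 13). Hence c = [8, 0, 12, 1, 9].
  Check: interpolating c through the α_i gives m(x) = 4 + 5·x (degree < 2) with m(α_i) = c_i for every i, so c is indeed a codeword.


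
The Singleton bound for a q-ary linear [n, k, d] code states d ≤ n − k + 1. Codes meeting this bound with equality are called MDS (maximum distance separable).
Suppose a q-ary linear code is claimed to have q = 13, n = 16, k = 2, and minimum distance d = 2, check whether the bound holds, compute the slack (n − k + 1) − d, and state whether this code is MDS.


Singleton RHS = n − k + 1 = 15, slack = 13, bound satisfied, not MDS.

Singleton bound: d ≤ n − k + 1.
Here n = 16, k = 2, so n − k + 1 = 15.
Given d = 2, check d ≤ 15: YES.
Slack = (n − k + 1) − d = 13.
The code is NOT MDS (slack = 13 > 0).
Description: the claimed parameters are [16, 2, 2]_13; such a code would be non-MDS.


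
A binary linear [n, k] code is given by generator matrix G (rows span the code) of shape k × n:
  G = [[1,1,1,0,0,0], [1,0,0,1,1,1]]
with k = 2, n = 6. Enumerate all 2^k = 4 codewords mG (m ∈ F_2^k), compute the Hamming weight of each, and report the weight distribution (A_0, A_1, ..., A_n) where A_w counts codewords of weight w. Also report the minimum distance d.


Weight distribution: A_0 = 1, A_3 = 1, A_4 = 1, A_5 = 1. Minimum distance d = 3.

Enumerate all 2^2 = 4 messages m ∈ F_2^2.
For each, compute codeword c = mG in F_2^6, then tally its weight.
  m = 00 → c = 000000, weight = 0.
  m = 10 → c = 111000, weight = 3.
  m = 01 → c = 100111, weight = 4.
  m = 11 → c = 011111, weight = 5.
Tally weights:
  weight 0: 1 codewords.
  weight 3: 1 codewords.
  weight 4: 1 codewords.
  weight 5: 1 codewords.
Minimum distance d = smallest w > 0 with A_w > 0 = 3.
Sanity: Σ A_w = 4 = 2^2 = 4 ✓.


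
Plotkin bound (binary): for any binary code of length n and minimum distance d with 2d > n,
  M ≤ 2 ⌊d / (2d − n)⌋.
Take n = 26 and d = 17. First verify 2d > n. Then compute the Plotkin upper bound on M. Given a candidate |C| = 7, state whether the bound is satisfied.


Plotkin bound M ≤ 4; given |C| = 7 > bound (violated).

Check applicability: 2d = 34, n = 26.
2d − n = 8 > 0, so Plotkin applies.
Compute d/(2d−n) = 17/8 ≈ 2.1250.
⌊d/(2d−n)⌋ = 2.
Plotkin bound: M ≤ 2·2 = 4.
Given |C| = 7, check: VIOLATED.
This |C| is above the Plotkin bound, so no binary code with n = 26, d = 17 and 7 codewords exists.


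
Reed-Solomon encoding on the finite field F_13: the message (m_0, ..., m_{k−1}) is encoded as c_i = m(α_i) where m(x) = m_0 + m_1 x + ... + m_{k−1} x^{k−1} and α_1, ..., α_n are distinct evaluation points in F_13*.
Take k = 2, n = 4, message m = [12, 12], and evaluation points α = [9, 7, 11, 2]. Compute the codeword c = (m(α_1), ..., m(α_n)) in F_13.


c = [3, 5, 1, 10]

Message polynomial: m(x) = 12 + 12·x (mod 13).
For each evaluation point α_i, compute m(α_i) mod 13:
  α_1 = 9: Horner steps 12 → 3, so m(9) = 3.
  α_2 = 7: Horner steps 12 → 5, so m(7) = 5.
  α_3 = 11: Horner steps 12 → 1, so m(11) = 1.
  α_4 = 2: Horner steps 12 → 10, so m(2) = 10.
Codeword c = [3, 5, 1, 10] ∈ F_13^4.


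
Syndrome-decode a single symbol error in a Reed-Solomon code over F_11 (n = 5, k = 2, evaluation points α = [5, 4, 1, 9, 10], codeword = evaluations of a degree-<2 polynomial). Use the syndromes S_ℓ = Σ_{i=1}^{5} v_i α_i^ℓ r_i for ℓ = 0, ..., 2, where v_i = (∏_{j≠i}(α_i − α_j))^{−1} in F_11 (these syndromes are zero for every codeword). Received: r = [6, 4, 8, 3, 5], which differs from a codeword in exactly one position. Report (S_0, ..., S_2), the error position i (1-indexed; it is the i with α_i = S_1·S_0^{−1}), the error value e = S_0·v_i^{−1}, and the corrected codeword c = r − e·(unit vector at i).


S = (9, 9, 9), error at position 3, error magnitude e = 10, c = [6, 4, 9, 3, 5].

Step 1: column multipliers v_i = (∏_{j≠i}(α_i − α_j))^{−1} mod 11.
  i = 1 (α = 5): (5−4)(5−1)(5−9)(5−10) = 1·4·(−4)·(−5) = 80 ≡ 3, so v_1 = 3^{−1} = 4 (mod 11).
  i = 2 (α = 4): (4−5)(4−1)(4−9)(4−10) = (−1)·3·(−5)·(−6) = −90 ≡ 9, so v_2 = 9^{−1} = 5 (mod 11).
  i = 3 (α = 1): (1−5)(1−4)(1−9)(1−10) = (−4)·(−3)·(−8)·(−9) = 864 ≡ 6, so v_3 = 6^{−1} = 2 (mod 11).
  i = 4 (α = 9): (9−5)(9−4)(9−1)(9−10) = 4·5·8·(−1) = −160 ≡ 5, so v_4 = 5^{−1} = 9 (mod 11).
  i = 5 (α = 10): (10−5)(10−4)(10−1)(10−9) = 5·6·9·1 = 270 ≡ 6, so v_5 = 6^{−1} = 2 (mod 11).
  v = [4, 5, 2, 9, 2].
Step 2: syndromes of r = [6, 4, 8, 3, 5] (all sums mod 11).
  S_0 = Σ v_i r_i = 4·6 + 5·4 + 2·8 + 9·3 + 2·5 = 97 ≡ 9.
  S_1 = Σ v_i α_i r_i = 4·5·6 + 5·4·4 + 2·1·8 + 9·9·3 + 2·10·5 = 559 ≡ 9.
  α_i^2 mod 11 = [3, 5, 1, 4, 1].
  S_2 = Σ v_i α_i^2 r_i = 4·3·6 + 5·5·4 + 2·1·8 + 9·4·3 + 2·1·5 = 306 ≡ 9.
  S = (9, 9, 9) ≠ 0, so r is not a codeword (an error is present).
Step 3: locate the error. For a single error e at position i, S_ℓ = v_i·e·α_i^ℓ, so α_err = S_1/S_0.
  S_0^{−1} = 9^{−1} = 5 (mod 11), so α_err = 9·5 = 45 ≡ 1 = α_3. Error position i = 3.
  Consistency check: S_2/S_1 = 9·5 = 45 ≡ 1 = α_err ✓ (single-error assumption holds).
Step 4: error magnitude e = S_0/v_3 = S_0·∏_{j≠3}(α_3 − α_j) = 9·6 = 54 ≡ 10 (mod 11).
Step 5: correct position 3: c_3 = r_3 − e = 8 − 10 ≡ 9 (mod 11). Hence c = [6, 4, 9, 3, 5].
  Check: interpolating c through the α_i gives m(x) = 7 + 2·x (degree < 2) with m(α_i) = c_i for every i, so c is indeed a codeword.


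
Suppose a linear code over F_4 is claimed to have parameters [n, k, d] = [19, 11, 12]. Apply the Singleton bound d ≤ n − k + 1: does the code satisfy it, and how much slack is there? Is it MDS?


Singleton RHS = n − k + 1 = 9, slack = -3, bound violated (no such code; not MDS).

Singleton bound: d ≤ n − k + 1.
Here n = 19, k = 11, so n − k + 1 = 9.
Given d = 12, check d ≤ 9: NO.
Slack = (n − k + 1) − d = -3.
The slack is negative: d = 12 exceeds n − k + 1 = 9 by 3, so the Singleton bound is violated and no linear [19, 11, 12]_4 code can exist. In particular it is not MDS (MDS requires d = n − k + 1 exactly).
Description: the claimed parameters are [19, 11, 12]_4; such a code would be impossible (violates the Singleton bound).


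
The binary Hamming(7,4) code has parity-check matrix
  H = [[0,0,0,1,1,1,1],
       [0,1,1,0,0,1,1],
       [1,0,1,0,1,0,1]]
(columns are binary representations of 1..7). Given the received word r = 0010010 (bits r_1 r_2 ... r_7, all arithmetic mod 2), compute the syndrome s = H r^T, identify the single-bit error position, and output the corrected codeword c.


s = (1, 0, 1)^T, error position = 5, corrected codeword c = 0010110

Compute s = H r^T mod 2 one row at a time:
  s_1 = 0 + 0 + 1 + 0 = 1 ≡ 1 (mod 2).
  s_2 = 0 + 1 + 1 + 0 = 2 ≡ 0 (mod 2).
  s_3 = 0 + 1 + 0 + 0 = 1 ≡ 1 (mod 2).
s = (1, 0, 1)^T — this equals column 5 of H (binary 101), so error is at position 5.
Correct: flip bit 5 of r = 0010010 to get c = 0010110.


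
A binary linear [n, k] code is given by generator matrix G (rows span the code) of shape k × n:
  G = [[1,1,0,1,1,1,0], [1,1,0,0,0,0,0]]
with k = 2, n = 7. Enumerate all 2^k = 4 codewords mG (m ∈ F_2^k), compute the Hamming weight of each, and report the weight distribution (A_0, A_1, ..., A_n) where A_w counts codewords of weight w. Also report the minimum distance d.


Weight distribution: A_0 = 1, A_2 = 1, A_3 = 1, A_5 = 1. Minimum distance d = 2.

Enumerate all 2^2 = 4 messages m ∈ F_2^2.
For each, compute codeword c = mG in F_2^7, then tally its weight.
  m = 00 → c = 0000000, weight = 0.
  m = 10 → c = 1101110, weight = 5.
  m = 01 → c = 1100000, weight = 2.
  m = 11 → c = 0001110, weight = 3.
Tally weights:
  weight 0: 1 codewords.
  weight 2: 1 codewords.
  weight 3: 1 codewords.
  weight 5: 1 codewords.
Minimum distance d = smallest w > 0 with A_w > 0 = 2.
Sanity: Σ A_w = 4 = 2^2 = 4 ✓.


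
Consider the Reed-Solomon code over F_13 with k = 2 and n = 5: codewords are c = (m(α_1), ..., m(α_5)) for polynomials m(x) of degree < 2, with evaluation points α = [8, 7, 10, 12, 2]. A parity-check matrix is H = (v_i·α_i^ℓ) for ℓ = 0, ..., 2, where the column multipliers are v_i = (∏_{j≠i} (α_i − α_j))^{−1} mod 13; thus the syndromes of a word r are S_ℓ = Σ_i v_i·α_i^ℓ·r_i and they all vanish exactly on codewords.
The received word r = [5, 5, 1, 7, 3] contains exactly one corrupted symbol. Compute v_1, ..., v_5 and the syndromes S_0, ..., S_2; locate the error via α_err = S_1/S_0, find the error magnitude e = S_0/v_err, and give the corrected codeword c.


S = (4, 6, 9), error at position 1, error magnitude e = 10, c = [8, 5, 1, 7, 3].

Step 1: column multipliers v_i = (∏_{j≠i}(α_i − α_j))^{−1} mod 13.
  i = 1 (α = 8): (8−7)(8−10)(8−12)(8−2) = 1·(−2)·(−4)·6 = 48 ≡ 9, so v_1 = 9^{−1} = 3 (mod 13).
  i = 2 (α = 7): (7−8)(7−10)(7−12)(7−2) = (−1)·(−3)·(−5)·5 = −75 ≡ 3, so v_2 = 3^{−1} = 9 (mod 13).
  i = 3 (α = 10): (10−8)(10−7)(10−12)(10−2) = 2·3·(−2)·8 = −96 ≡ 8, so v_3 = 8^{−1} = 5 (mod 13).
  i = 4 (α = 12): (12−8)(12−7)(12−10)(12−2) = 4·5·2·10 = 400 ≡ 10, so v_4 = 10^{−1} = 4 (mod 13).
  i = 5 (α = 2): (2−8)(2−7)(2−10)(2−12) = (−6)·(−5)·(−8)·(−10) = 2400 ≡ 8, so v_5 = 8^{−1} = 5 (mod 13).
  v = [3, 9, 5, 4, 5].
Step 2: syndromes of r = [5, 5, 1, 7, 3] (all sums mod 13).
  S_0 = Σ v_i r_i = 3·5 + 9·5 + 5·1 + 4·7 + 5·3 = 108 ≡ 4.
  S_1 = Σ v_i α_i r_i = 3·8·5 + 9·7·5 + 5·10·1 + 4·12·7 + 5·2·3 = 851 ≡ 6.
  α_i^2 mod 13 = [12, 10, 9, 1, 4].
  S_2 = Σ v_i α_i^2 r_i = 3·12·5 + 9·10·5 + 5·9·1 + 4·1·7 + 5·4·3 = 763 ≡ 9.
  S = (4, 6, 9) ≠ 0, so r is not a codeword (an error is present).
Step 3: locate the error. For a single error e at position i, S_ℓ = v_i·e·α_i^ℓ, so α_err = S_1/S_0.
  S_0^{−1} = 4^{−1} = 10 (mod 13), so α_err = 6·10 = 60 ≡ 8 = α_1. Error position i = 1.
  Consistency check: S_2/S_1 = 9·11 = 99 ≡ 8 = α_err ✓ (single-error assumption holds).
Step 4: error magnitude e = S_0/v_1 = S_0·∏_{j≠1}(α_1 − α_j) = 4·9 = 36 ≡ 10 (mod 13).
Step 5: correct position 1: c_1 = r_1 − e = 5 − 10 ≡ 8 (mod 13). Hence c = [8, 5, 1, 7, 3].
  Check: interpolating c through the α_i gives m(x) = 10 + 3·x (degree < 2) with m(α_i) = c_i for every i, so c is indeed a codeword.


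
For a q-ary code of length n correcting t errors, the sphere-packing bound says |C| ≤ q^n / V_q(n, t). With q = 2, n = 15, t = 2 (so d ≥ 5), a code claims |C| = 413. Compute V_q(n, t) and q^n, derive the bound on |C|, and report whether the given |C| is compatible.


V_q(n, t) = 121, q^n = 32768, Hamming bound = 270, |C| = 413 > bound (violated).

Step 1: Compute V_q(n, t) = Σ_{j=0}^2 C(n, j) (q−1)^j.
  j = 0: C(15,0)·(1)^0 = 1·1 = 1.
  j = 1: C(15,1)·(1)^1 = 15·1 = 15.
  j = 2: C(15,2)·(1)^2 = 105·1 = 105.
  V_q(n, t) = 1 + 15 + 105 = 121.
Step 2: q^n = 2^15 = 32768.
Step 3: Hamming bound ⌊q^n / V_q(n,t)⌋ = ⌊32768/121⌋ = 270.
Step 4: Compare |C| = 413 to 270: violated.
The claimed |C| lies above the Hamming bound, so no 2-ary code of length 15 with d ≥ 5 can have 413 codewords.


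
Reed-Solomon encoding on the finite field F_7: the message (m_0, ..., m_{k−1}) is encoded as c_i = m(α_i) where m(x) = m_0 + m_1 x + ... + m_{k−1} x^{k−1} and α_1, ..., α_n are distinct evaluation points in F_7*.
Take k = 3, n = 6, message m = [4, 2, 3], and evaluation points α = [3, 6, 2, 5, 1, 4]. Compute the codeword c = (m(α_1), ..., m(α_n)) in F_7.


c = [2, 5, 6, 5, 2, 4]

Message polynomial: m(x) = 4 + 2·x + 3·x^2 (mod 7).
For each evaluation point α_i, compute m(α_i) mod 7:
  α_1 = 3: Horner steps 3 → 4 → 2, so m(3) = 2.
  α_2 = 6: Horner steps 3 → 6 → 5, so m(6) = 5.
  α_3 = 2: Horner steps 3 → 1 → 6, so m(2) = 6.
  α_4 = 5: Horner steps 3 → 3 → 5, so m(5) = 5.
  α_5 = 1: Horner steps 3 → 5 → 2, so m(1) = 2.
  α_6 = 4: Horner steps 3 → 0 → 4, so m(4) = 4.
Codeword c = [2, 5, 6, 5, 2, 4] ∈ F_7^6.


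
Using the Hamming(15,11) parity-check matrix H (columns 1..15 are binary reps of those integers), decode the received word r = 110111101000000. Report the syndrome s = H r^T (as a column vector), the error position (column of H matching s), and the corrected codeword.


s = (1, 0, 1, 0)^T, error position = 10, corrected codeword c = 110111101100000

Compute s = H r^T mod 2 one row at a time:
  s_1 = 0 + 1 + 0 + 0 + 0 + 0 + 0 + 0 = 1 ≡ 1 (mod 2).
  s_2 = 1 + 1 + 1 + 1 + 0 + 0 + 0 + 0 = 4 ≡ 0 (mod 2).
  s_3 = 1 + 0 + 1 + 1 + 0 + 0 + 0 + 0 = 3 ≡ 1 (mod 2).
  s_4 = 1 + 0 + 1 + 1 + 1 + 0 + 0 + 0 = 4 ≡ 0 (mod 2).
s = (1, 0, 1, 0)^T — this equals column 10 of H (binary 1010), so error is at position 10.
Correct: flip bit 10 of r = 110111101000000 to get c = 110111101100000.


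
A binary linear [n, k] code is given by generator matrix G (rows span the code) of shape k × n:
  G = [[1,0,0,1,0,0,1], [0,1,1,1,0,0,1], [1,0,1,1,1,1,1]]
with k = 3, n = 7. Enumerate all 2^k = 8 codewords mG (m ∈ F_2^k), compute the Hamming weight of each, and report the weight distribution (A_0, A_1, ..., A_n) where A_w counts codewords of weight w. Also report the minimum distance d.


Weight distribution: A_0 = 1, A_3 = 3, A_4 = 2, A_5 = 1, A_6 = 1. Minimum distance d = 3.

Enumerate all 2^3 = 8 messages m ∈ F_2^3.
For each, compute codeword c = mG in F_2^7, then tally its weight.
  m = 000 → c = 0000000, weight = 0.
  m = 100 → c = 1001001, weight = 3.
  m = 010 → c = 0111001, weight = 4.
  m = 110 → c = 1110000, weight = 3.
  m = 001 → c = 1011111, weight = 6.
  m = 101 → c = 0010110, weight = 3.
  m = 011 → c = 1100110, weight = 4.
  m = 111 → c = 0101111, weight = 5.
Tally weights:
  weight 0: 1 codewords.
  weight 3: 3 codewords.
  weight 4: 2 codewords.
  weight 5: 1 codewords.
  weight 6: 1 codewords.
Minimum distance d = smallest w > 0 with A_w > 0 = 3.
Sanity: Σ A_w = 8 = 2^3 = 8 ✓.


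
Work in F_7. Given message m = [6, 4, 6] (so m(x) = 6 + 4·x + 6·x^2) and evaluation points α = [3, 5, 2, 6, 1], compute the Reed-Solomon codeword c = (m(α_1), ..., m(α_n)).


c = [2, 1, 3, 1, 2]

Message polynomial: m(x) = 6 + 4·x + 6·x^2 (mod 7).
For each evaluation point α_i, compute m(α_i) mod 7:
  α_1 = 3: Horner steps 6 → 1 → 2, so m(3) = 2.
  α_2 = 5: Horner steps 6 → 6 → 1, so m(5) = 1.
  α_3 = 2: Horner steps 6 → 2 → 3, so m(2) = 3.
  α_4 = 6: Horner steps 6 → 5 → 1, so m(6) = 1.
  α_5 = 1: Horner steps 6 → 3 → 2, so m(1) = 2.
Codeword c = [2, 1, 3, 1, 2] ∈ F_7^5.


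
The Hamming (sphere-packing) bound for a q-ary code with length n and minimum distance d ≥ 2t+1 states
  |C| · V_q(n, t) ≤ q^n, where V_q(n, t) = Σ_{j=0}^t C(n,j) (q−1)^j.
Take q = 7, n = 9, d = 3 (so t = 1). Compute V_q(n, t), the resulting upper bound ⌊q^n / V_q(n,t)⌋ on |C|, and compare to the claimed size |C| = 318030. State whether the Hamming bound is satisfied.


V_q(n, t) = 55, q^n = 40353607, Hamming bound = 733701, |C| = 318030 ≤ bound (satisfied).

Step 1: Compute V_q(n, t) = Σ_{j=0}^1 C(n, j) (q−1)^j.
  j = 0: C(9,0)·(6)^0 = 1·1 = 1.
  j = 1: C(9,1)·(6)^1 = 9·6 = 54.
  V_q(n, t) = 1 + 54 = 55.
Step 2: q^n = 7^9 = 40353607.
Step 3: Hamming bound ⌊q^n / V_q(n,t)⌋ = ⌊40353607/55⌋ = 733701.
Step 4: Compare |C| = 318030 to 733701: satisfied.
The claimed |C| lies below the Hamming bound.


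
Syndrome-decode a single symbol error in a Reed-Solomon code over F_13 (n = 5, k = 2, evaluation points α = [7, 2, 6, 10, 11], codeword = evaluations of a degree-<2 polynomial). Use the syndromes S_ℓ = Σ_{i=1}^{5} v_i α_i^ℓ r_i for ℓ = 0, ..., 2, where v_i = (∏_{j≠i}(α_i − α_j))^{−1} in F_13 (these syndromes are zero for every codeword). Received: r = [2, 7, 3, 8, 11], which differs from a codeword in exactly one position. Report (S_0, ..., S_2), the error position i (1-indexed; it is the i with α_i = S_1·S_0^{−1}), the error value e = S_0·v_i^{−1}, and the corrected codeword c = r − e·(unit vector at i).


S = (6, 8, 2), error at position 4, error magnitude e = 9, c = [2, 7, 3, 12, 11].

Step 1: column multipliers v_i = (∏_{j≠i}(α_i − α_j))^{−1} mod 13.
  i = 1 (α = 7): (7−2)(7−6)(7−10)(7−11) = 5·1·(−3)·(−4) = 60 ≡ 8, so v_1 = 8^{−1} = 5 (mod 13).
  i = 2 (α = 2): (2−7)(2−6)(2−10)(2−11) = (−5)·(−4)·(−8)·(−9) = 1440 ≡ 10, so v_2 = 10^{−1} = 4 (mod 13).
  i = 3 (α = 6): (6−7)(6−2)(6−10)(6−11) = (−1)·4·(−4)·(−5) = −80 ≡ 11, so v_3 = 11^{−1} = 6 (mod 13).
  i = 4 (α = 10): (10−7)(10−2)(10−6)(10−11) = 3·8·4·(−1) = −96 ≡ 8, so v_4 = 8^{−1} = 5 (mod 13).
  i = 5 (α = 11): (11−7)(11−2)(11−6)(11−10) = 4·9·5·1 = 180 ≡ 11, so v_5 = 11^{−1} = 6 (mod 13).
  v = [5, 4, 6, 5, 6].
Step 2: syndromes of r = [2, 7, 3, 8, 11] (all sums mod 13).
  S_0 = Σ v_i r_i = 5·2 + 4·7 + 6·3 + 5·8 + 6·11 = 162 ≡ 6.
  S_1 = Σ v_i α_i r_i = 5·7·2 + 4·2·7 + 6·6·3 + 5·10·8 + 6·11·11 = 1360 ≡ 8.
  α_i^2 mod 13 = [10, 4, 10, 9, 4].
  S_2 = Σ v_i α_i^2 r_i = 5·10·2 + 4·4·7 + 6·10·3 + 5·9·8 + 6·4·11 = 1016 ≡ 2.
  S = (6, 8, 2) ≠ 0, so r is not a codeword (an error is present).
Step 3: locate the error. For a single error e at position i, S_ℓ = v_i·e·α_i^ℓ, so α_err = S_1/S_0.
  S_0^{−1} = 6^{−1} = 11 (mod 13), so α_err = 8·11 = 88 ≡ 10 = α_4. Error position i = 4.
  Consistency check: S_2/S_1 = 2·5 = 10 ≡ 10 = α_err ✓ (single-error assumption holds).
Step 4: error magnitude e = S_0/v_4 = S_0·∏_{j≠4}(α_4 − α_j) = 6·8 = 48 ≡ 9 (mod 13).
Step 5: correct position 4: c_4 = r_4 − e = 8 − 9 ≡ 12 (mod 13). Hence c = [2, 7, 3, 12, 11].
  Check: interpolating c through the α_i gives m(x) = 9 + 12·x (degree < 2) with m(α_i) = c_i for every i, so c is indeed a codeword.


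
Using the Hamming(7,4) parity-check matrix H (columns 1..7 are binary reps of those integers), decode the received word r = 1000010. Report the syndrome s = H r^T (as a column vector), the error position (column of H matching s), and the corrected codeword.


s = (1, 1, 1)^T, error position = 7, corrected codeword c = 1000011

Compute s = H r^T mod 2 one row at a time:
  s_1 = 0 + 0 + 1 + 0 = 1 ≡ 1 (mod 2).
  s_2 = 0 + 0 + 1 + 0 = 1 ≡ 1 (mod 2).
  s_3 = 1 + 0 + 0 + 0 = 1 ≡ 1 (mod 2).
s = (1, 1, 1)^T — this equals column 7 of H (binary 111), so error is at position 7.
Correct: flip bit 7 of r = 1000010 to get c = 1000011.


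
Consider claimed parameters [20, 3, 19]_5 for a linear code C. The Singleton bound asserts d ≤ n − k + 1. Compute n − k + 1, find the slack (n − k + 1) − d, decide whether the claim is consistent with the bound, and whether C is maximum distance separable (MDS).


Singleton RHS = n − k + 1 = 18, slack = -1, bound violated (no such code; not MDS).

Singleton bound: d ≤ n − k + 1.
Here n = 20, k = 3, so n − k + 1 = 18.
Given d = 19, check d ≤ 18: NO.
Slack = (n − k + 1) − d = -1.
The slack is negative: d = 19 exceeds n − k + 1 = 18 by 1, so the Singleton bound is violated and no linear [20, 3, 19]_5 code can exist. In particular it is not MDS (MDS requires d = n − k + 1 exactly).
Description: the claimed parameters are [20, 3, 19]_5; such a code would be impossible (violates the Singleton bound).


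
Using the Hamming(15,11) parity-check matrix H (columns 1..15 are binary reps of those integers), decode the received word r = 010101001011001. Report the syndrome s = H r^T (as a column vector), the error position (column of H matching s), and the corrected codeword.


s = (0, 0, 0, 1)^T, error position = 1, corrected codeword c = 110101001011001

Compute s = H r^T mod 2 one row at a time:
  s_1 = 0 + 1 + 0 + 1 + 1 + 0 + 0 + 1 = 4 ≡ 0 (mod 2).
  s_2 = 1 + 0 + 1 + 0 + 1 + 0 + 0 + 1 = 4 ≡ 0 (mod 2).
  s_3 = 1 + 0 + 1 + 0 + 0 + 1 + 0 + 1 = 4 ≡ 0 (mod 2).
  s_4 = 0 + 0 + 0 + 0 + 1 + 1 + 0 + 1 = 3 ≡ 1 (mod 2).
s = (0, 0, 0, 1)^T — this equals column 1 of H (binary 0001), so error is at position 1.
Correct: flip bit 1 of r = 010101001011001 to get c = 110101001011001.


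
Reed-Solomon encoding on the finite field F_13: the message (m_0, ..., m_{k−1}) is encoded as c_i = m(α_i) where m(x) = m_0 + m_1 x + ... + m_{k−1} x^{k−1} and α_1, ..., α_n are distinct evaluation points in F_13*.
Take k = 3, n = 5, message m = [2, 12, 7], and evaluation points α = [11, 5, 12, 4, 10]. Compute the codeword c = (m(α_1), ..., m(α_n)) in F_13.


c = [6, 3, 10, 6, 3]

Message polynomial: m(x) = 2 + 12·x + 7·x^2 (mod 13).
For each evaluation point α_i, compute m(α_i) mod 13:
  α_1 = 11: Horner steps 7 → 11 → 6, so m(11) = 6.
  α_2 = 5: Horner steps 7 → 8 → 3, so m(5) = 3.
  α_3 = 12: Horner steps 7 → 5 → 10, so m(12) = 10.
  α_4 = 4: Horner steps 7 → 1 → 6, so m(4) = 6.
  α_5 = 10: Horner steps 7 → 4 → 3, so m(10) = 3.
Codeword c = [6, 3, 10, 6, 3] ∈ F_13^5.


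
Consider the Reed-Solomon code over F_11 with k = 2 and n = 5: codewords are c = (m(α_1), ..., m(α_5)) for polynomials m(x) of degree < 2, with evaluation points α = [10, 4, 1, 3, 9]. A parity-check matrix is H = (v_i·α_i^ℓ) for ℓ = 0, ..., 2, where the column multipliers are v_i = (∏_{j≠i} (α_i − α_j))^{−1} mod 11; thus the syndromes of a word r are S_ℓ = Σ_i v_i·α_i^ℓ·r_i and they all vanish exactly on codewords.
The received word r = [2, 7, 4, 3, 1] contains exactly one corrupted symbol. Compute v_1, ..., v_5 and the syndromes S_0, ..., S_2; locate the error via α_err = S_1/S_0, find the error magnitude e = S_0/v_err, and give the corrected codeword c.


S = (2, 6, 7), error at position 4, error magnitude e = 8, c = [2, 7, 4, 6, 1].

Step 1: column multipliers v_i = (∏_{j≠i}(α_i − α_j))^{−1} mod 11.
  i = 1 (α = 10): (10−4)(10−1)(10−3)(10−9) = 6·9·7·1 = 378 ≡ 4, so v_1 = 4^{−1} = 3 (mod 11).
  i = 2 (α = 4): (4−10)(4−1)(4−3)(4−9) = (−6)·3·1·(−5) = 90 ≡ 2, so v_2 = 2^{−1} = 6 (mod 11).
  i = 3 (α = 1): (1−10)(1−4)(1−3)(1−9) = (−9)·(−3)·(−2)·(−8) = 432 ≡ 3, so v_3 = 3^{−1} = 4 (mod 11).
  i = 4 (α = 3): (3−10)(3−4)(3−1)(3−9) = (−7)·(−1)·2·(−6) = −84 ≡ 4, so v_4 = 4^{−1} = 3 (mod 11).
  i = 5 (α = 9): (9−10)(9−4)(9−1)(9−3) = (−1)·5·8·6 = −240 ≡ 2, so v_5 = 2^{−1} = 6 (mod 11).
  v = [3, 6, 4, 3, 6].
Step 2: syndromes of r = [2, 7, 4, 3, 1] (all sums mod 11).
  S_0 = Σ v_i r_i = 3·2 + 6·7 + 4·4 + 3·3 + 6·1 = 79 ≡ 2.
  S_1 = Σ v_i α_i r_i = 3·10·2 + 6·4·7 + 4·1·4 + 3·3·3 + 6·9·1 = 325 ≡ 6.
  α_i^2 mod 11 = [1, 5, 1, 9, 4].
  S_2 = Σ v_i α_i^2 r_i = 3·1·2 + 6·5·7 + 4·1·4 + 3·9·3 + 6·4·1 = 337 ≡ 7.
  S = (2, 6, 7) ≠ 0, so r is not a codeword (an error is present).
Step 3: locate the error. For a single error e at position i, S_ℓ = v_i·e·α_i^ℓ, so α_err = S_1/S_0.
  S_0^{−1} = 2^{−1} = 6 (mod 11), so α_err = 6·6 = 36 ≡ 3 = α_4. Error position i = 4.
  Consistency check: S_2/S_1 = 7·2 = 14 ≡ 3 = α_err ✓ (single-error assumption holds).
Step 4: error magnitude e = S_0/v_4 = S_0·∏_{j≠4}(α_4 − α_j) = 2·4 = 8 ≡ 8 (mod 11).
Step 5: correct position 4: c_4 = r_4 − e = 3 − 8 ≡ 6 (mod 11). Hence c = [2, 7, 4, 6, 1].
  Check: interpolating c through the α_i gives m(x) = 3 + 1·x (degree < 2) with m(α_i) = c_i for every i, so c is indeed a codeword.


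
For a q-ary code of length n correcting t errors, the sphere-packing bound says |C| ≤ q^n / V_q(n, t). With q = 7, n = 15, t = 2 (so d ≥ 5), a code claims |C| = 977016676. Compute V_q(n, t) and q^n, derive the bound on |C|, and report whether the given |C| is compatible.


V_q(n, t) = 3871, q^n = 4747561509943, Hamming bound = 1226443169, |C| = 977016676 ≤ bound (satisfied).

Step 1: Compute V_q(n, t) = Σ_{j=0}^2 C(n, j) (q−1)^j.
  j = 0: C(15,0)·(6)^0 = 1·1 = 1.
  j = 1: C(15,1)·(6)^1 = 15·6 = 90.
  j = 2: C(15,2)·(6)^2 = 105·36 = 3780.
  V_q(n, t) = 1 + 90 + 3780 = 3871.
Step 2: q^n = 7^15 = 4747561509943.
Step 3: Hamming bound ⌊q^n / V_q(n,t)⌋ = ⌊4747561509943/3871⌋ = 1226443169.
Step 4: Compare |C| = 977016676 to 1226443169: satisfied.
The claimed |C| lies below the Hamming bound.


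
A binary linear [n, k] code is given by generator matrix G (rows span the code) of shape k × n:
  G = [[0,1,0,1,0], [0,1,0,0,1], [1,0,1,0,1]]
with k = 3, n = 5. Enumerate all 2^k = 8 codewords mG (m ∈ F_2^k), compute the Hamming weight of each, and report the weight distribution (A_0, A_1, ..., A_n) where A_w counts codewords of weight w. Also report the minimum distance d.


Weight distribution: A_0 = 1, A_2 = 3, A_3 = 3, A_5 = 1. Minimum distance d = 2.

Enumerate all 2^3 = 8 messages m ∈ F_2^3.
For each, compute codeword c = mG in F_2^5, then tally its weight.
  m = 000 → c = 00000, weight = 0.
  m = 100 → c = 01010, weight = 2.
  m = 010 → c = 01001, weight = 2.
  m = 110 → c = 00011, weight = 2.
  m = 001 → c = 10101, weight = 3.
  m = 101 → c = 11111, weight = 5.
  m = 011 → c = 11100, weight = 3.
  m = 111 → c = 10110, weight = 3.
Tally weights:
  weight 0: 1 codewords.
  weight 2: 3 codewords.
  weight 3: 3 codewords.
  weight 5: 1 codewords.
Minimum distance d = smallest w > 0 with A_w > 0 = 2.
Sanity: Σ A_w = 8 = 2^3 = 8 ✓.


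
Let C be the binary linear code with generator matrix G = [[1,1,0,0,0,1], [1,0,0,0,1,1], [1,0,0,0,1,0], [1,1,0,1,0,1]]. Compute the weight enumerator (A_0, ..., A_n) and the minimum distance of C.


Weight distribution: A_0 = 1, A_1 = 2, A_2 = 4, A_3 = 6, A_4 = 3. Minimum distance d = 1.

Enumerate all 2^4 = 16 messages m ∈ F_2^4.
For each, compute codeword c = mG in F_2^6, then tally its weight.
  m = 0000 → c = 000000, weight = 0.
  m = 1000 → c = 110001, weight = 3.
  m = 0100 → c = 100011, weight = 3.
  m = 1100 → c = 010010, weight = 2.
  m = 0010 → c = 100010, weight = 2.
  m = 1010 → c = 010011, weight = 3.
  m = 0110 → c = 000001, weight = 1.
  m = 1110 → c = 110000, weight = 2.
  m = 0001 → c = 110101, weight = 4.
  m = 1001 → c = 000100, weight = 1.
  m = 0101 → c = 010110, weight = 3.
  m = 1101 → c = 100111, weight = 4.
  m = 0011 → c = 010111, weight = 4.
  m = 1011 → c = 100110, weight = 3.
  m = 0111 → c = 110100, weight = 3.
  m = 1111 → c = 000101, weight = 2.
Tally weights:
  weight 0: 1 codewords.
  weight 1: 2 codewords.
  weight 2: 4 codewords.
  weight 3: 6 codewords.
  weight 4: 3 codewords.
Minimum distance d = smallest w > 0 with A_w > 0 = 1.
Sanity: Σ A_w = 16 = 2^4 = 16 ✓.


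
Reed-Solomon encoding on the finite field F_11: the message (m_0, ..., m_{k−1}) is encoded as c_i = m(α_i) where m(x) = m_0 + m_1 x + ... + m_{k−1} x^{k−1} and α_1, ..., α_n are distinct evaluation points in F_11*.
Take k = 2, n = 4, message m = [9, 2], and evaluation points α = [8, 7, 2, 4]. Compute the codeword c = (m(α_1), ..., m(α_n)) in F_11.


c = [3, 1, 2, 6]

Message polynomial: m(x) = 9 + 2·x (mod 11).
For each evaluation point α_i, compute m(α_i) mod 11:
  α_1 = 8: Horner steps 2 → 3, so m(8) = 3.
  α_2 = 7: Horner steps 2 → 1, so m(7) = 1.
  α_3 = 2: Horner steps 2 → 2, so m(2) = 2.
  α_4 = 4: Horner steps 2 → 6, so m(4) = 6.
Codeword c = [3, 1, 2, 6] ∈ F_11^4.


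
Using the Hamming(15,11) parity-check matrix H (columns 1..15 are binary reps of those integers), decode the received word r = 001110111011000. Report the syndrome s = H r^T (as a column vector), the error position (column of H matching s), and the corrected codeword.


s = (0, 0, 1, 1)^T, error position = 3, corrected codeword c = 000110111011000

Compute s = H r^T mod 2 one row at a time:
  s_1 = 1 + 1 + 0 + 1 + 1 + 0 + 0 + 0 = 4 ≡ 0 (mod 2).
  s_2 = 1 + 1 + 0 + 1 + 1 + 0 + 0 + 0 = 4 ≡ 0 (mod 2).
  s_3 = 0 + 1 + 0 + 1 + 0 + 1 + 0 + 0 = 3 ≡ 1 (mod 2).
  s_4 = 0 + 1 + 1 + 1 + 1 + 1 + 0 + 0 = 5 ≡ 1 (mod 2).
s = (0, 0, 1, 1)^T — this equals column 3 of H (binary 0011), so error is at position 3.
Correct: flip bit 3 of r = 001110111011000 to get c = 000110111011000.


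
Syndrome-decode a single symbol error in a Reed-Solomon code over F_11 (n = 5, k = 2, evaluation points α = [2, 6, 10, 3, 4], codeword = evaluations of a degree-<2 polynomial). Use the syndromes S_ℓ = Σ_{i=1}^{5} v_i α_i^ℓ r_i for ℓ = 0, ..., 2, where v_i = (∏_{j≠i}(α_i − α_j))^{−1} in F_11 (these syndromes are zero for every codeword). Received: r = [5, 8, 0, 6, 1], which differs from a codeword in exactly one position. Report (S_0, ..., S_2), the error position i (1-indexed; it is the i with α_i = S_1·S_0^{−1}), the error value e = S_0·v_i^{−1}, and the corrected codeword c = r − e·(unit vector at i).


S = (3, 9, 5), error at position 4, error magnitude e = 3, c = [5, 8, 0, 3, 1].

Step 1: column multipliers v_i = (∏_{j≠i}(α_i − α_j))^{−1} mod 11.
  i = 1 (α = 2): (2−6)(2−10)(2−3)(2−4) = (−4)·(−8)·(−1)·(−2) = 64 ≡ 9, so v_1 = 9^{−1} = 5 (mod 11).
  i = 2 (α = 6): (6−2)(6−10)(6−3)(6−4) = 4·(−4)·3·2 = −96 ≡ 3, so v_2 = 3^{−1} = 4 (mod 11).
  i = 3 (α = 10): (10−2)(10−6)(10−3)(10−4) = 8·4·7·6 = 1344 ≡ 2, so v_3 = 2^{−1} = 6 (mod 11).
  i = 4 (α = 3): (3−2)(3−6)(3−10)(3−4) = 1·(−3)·(−7)·(−1) = −21 ≡ 1, so v_4 = 1^{−1} = 1 (mod 11).
  i = 5 (α = 4): (4−2)(4−6)(4−10)(4−3) = 2·(−2)·(−6)·1 = 24 ≡ 2, so v_5 = 2^{−1} = 6 (mod 11).
  v = [5, 4, 6, 1, 6].
Step 2: syndromes of r = [5, 8, 0, 6, 1] (all sums mod 11).
  S_0 = Σ v_i r_i = 5·5 + 4·8 + 6·0 + 1·6 + 6·1 = 69 ≡ 3.
  S_1 = Σ v_i α_i r_i = 5·2·5 + 4·6·8 + 6·10·0 + 1·3·6 + 6·4·1 = 284 ≡ 9.
  α_i^2 mod 11 = [4, 3, 1, 9, 5].
  S_2 = Σ v_i α_i^2 r_i = 5·4·5 + 4·3·8 + 6·1·0 + 1·9·6 + 6·5·1 = 280 ≡ 5.
  S = (3, 9, 5) ≠ 0, so r is not a codeword (an error is present).
Step 3: locate the error. For a single error e at position i, S_ℓ = v_i·e·α_i^ℓ, so α_err = S_1/S_0.
  S_0^{−1} = 3^{−1} = 4 (mod 11), so α_err = 9·4 = 36 ≡ 3 = α_4. Error position i = 4.
  Consistency check: S_2/S_1 = 5·5 = 25 ≡ 3 = α_err ✓ (single-error assumption holds).
Step 4: error magnitude e = S_0/v_4 = S_0·∏_{j≠4}(α_4 − α_j) = 3·1 = 3 ≡ 3 (mod 11).
Step 5: correct position 4: c_4 = r_4 − e = 6 − 3 ≡ 3 (mod 11). Hence c = [5, 8, 0, 3, 1].
  Check: interpolating c through the α_i gives m(x) = 9 + 9·x (degree < 2) with m(α_i) = c_i for every i, so c is indeed a codeword.


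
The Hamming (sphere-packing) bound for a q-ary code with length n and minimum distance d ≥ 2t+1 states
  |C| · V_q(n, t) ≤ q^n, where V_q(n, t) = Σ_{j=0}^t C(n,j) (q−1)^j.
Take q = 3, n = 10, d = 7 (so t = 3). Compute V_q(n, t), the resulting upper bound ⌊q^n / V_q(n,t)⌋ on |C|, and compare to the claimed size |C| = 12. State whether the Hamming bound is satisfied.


V_q(n, t) = 1161, q^n = 59049, Hamming bound = 50, |C| = 12 ≤ bound (satisfied).

Step 1: Compute V_q(n, t) = Σ_{j=0}^3 C(n, j) (q−1)^j.
  j = 0: C(10,0)·(2)^0 = 1·1 = 1.
  j = 1: C(10,1)·(2)^1 = 10·2 = 20.
  j = 2: C(10,2)·(2)^2 = 45·4 = 180.
  j = 3: C(10,3)·(2)^3 = 120·8 = 960.
  V_q(n, t) = 1 + 20 + 180 + 960 = 1161.
Step 2: q^n = 3^10 = 59049.
Step 3: Hamming bound ⌊q^n / V_q(n,t)⌋ = ⌊59049/1161⌋ = 50.
Step 4: Compare |C| = 12 to 50: satisfied.
The claimed |C| lies below the Hamming bound.


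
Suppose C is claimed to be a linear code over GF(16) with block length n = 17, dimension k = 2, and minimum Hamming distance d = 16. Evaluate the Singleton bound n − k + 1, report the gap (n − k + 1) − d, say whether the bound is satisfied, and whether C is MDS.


Singleton RHS = n − k + 1 = 16, slack = 0, bound satisfied, MDS.

Singleton bound: d ≤ n − k + 1.
Here n = 17, k = 2, so n − k + 1 = 16.
Given d = 16, check d ≤ 16: YES.
Slack = (n − k + 1) − d = 0.
The code is MDS (slack = 0).
Description: the claimed parameters are [17, 2, 16]_16; such a code would be MDS (meets Singleton bound).


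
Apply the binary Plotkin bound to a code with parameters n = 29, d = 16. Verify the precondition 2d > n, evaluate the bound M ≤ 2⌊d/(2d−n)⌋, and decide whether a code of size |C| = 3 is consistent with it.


Plotkin bound M ≤ 10; given |C| = 3 ≤ bound (satisfied).

Check applicability: 2d = 32, n = 29.
2d − n = 3 > 0, so Plotkin applies.
Compute d/(2d−n) = 16/3 ≈ 5.3333.
⌊d/(2d−n)⌋ = 5.
Plotkin bound: M ≤ 2·5 = 10.
Given |C| = 3, check: satisfied.
This |C| is below the Plotkin bound.


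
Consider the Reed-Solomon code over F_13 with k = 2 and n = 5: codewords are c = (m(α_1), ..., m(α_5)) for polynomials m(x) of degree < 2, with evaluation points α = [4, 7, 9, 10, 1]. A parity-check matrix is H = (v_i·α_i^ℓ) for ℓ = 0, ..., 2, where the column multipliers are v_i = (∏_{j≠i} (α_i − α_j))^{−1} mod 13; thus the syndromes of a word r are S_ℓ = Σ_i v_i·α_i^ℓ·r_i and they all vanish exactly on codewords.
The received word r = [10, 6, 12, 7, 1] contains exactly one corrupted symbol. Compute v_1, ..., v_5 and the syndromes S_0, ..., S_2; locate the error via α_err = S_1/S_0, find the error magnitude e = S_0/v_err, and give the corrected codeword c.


S = (3, 4, 1), error at position 4, error magnitude e = 5, c = [10, 6, 12, 2, 1].

Step 1: column multipliers v_i = (∏_{j≠i}(α_i − α_j))^{−1} mod 13.
  i = 1 (α = 4): (4−7)(4−9)(4−10)(4−1) = (−3)·(−5)·(−6)·3 = −270 ≡ 3, so v_1 = 3^{−1} = 9 (mod 13).
  i = 2 (α = 7): (7−4)(7−9)(7−10)(7−1) = 3·(−2)·(−3)·6 = 108 ≡ 4, so v_2 = 4^{−1} = 10 (mod 13).
  i = 3 (α = 9): (9−4)(9−7)(9−10)(9−1) = 5·2·(−1)·8 = −80 ≡ 11, so v_3 = 11^{−1} = 6 (mod 13).
  i = 4 (α = 10): (10−4)(10−7)(10−9)(10−1) = 6·3·1·9 = 162 ≡ 6, so v_4 = 6^{−1} = 11 (mod 13).
  i = 5 (α = 1): (1−4)(1−7)(1−9)(1−10) = (−3)·(−6)·(−8)·(−9) = 1296 ≡ 9, so v_5 = 9^{−1} = 3 (mod 13).
  v = [9, 10, 6, 11, 3].
Step 2: syndromes of r = [10, 6, 12, 7, 1] (all sums mod 13).
  S_0 = Σ v_i r_i = 9·10 + 10·6 + 6·12 + 11·7 + 3·1 = 302 ≡ 3.
  S_1 = Σ v_i α_i r_i = 9·4·10 + 10·7·6 + 6·9·12 + 11·10·7 + 3·1·1 = 2201 ≡ 4.
  α_i^2 mod 13 = [3, 10, 3, 9, 1].
  S_2 = Σ v_i α_i^2 r_i = 9·3·10 + 10·10·6 + 6·3·12 + 11·9·7 + 3·1·1 = 1782 ≡ 1.
  S = (3, 4, 1) ≠ 0, so r is not a codeword (an error is present).
Step 3: locate the error. For a single error e at position i, S_ℓ = v_i·e·α_i^ℓ, so α_err = S_1/S_0.
  S_0^{−1} = 3^{−1} = 9 (mod 13), so α_err = 4·9 = 36 ≡ 10 = α_4. Error position i = 4.
  Consistency check: S_2/S_1 = 1·10 = 10 ≡ 10 = α_err ✓ (single-error assumption holds).
Step 4: error magnitude e = S_0/v_4 = S_0·∏_{j≠4}(α_4 − α_j) = 3·6 = 18 ≡ 5 (mod 13).
Step 5: correct position 4: c_4 = r_4 − e = 7 − 5 ≡ 2 (mod 13). Hence c = [10, 6, 12, 2, 1].
  Check: interpolating c through the α_i gives m(x) = 11 + 3·x (degree < 2) with m(α_i) = c_i for every i, so c is indeed a codeword.
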